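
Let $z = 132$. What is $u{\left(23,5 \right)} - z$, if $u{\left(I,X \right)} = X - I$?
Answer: $-150$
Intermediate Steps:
$u{\left(23,5 \right)} - z = \left(5 - 23\right) - 132 = -18 - 132 = -150$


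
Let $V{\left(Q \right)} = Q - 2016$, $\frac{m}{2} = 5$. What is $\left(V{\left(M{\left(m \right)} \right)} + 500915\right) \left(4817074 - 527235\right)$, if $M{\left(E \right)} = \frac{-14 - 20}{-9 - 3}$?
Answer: $\frac{12841251250829}{6} \approx 2.1402 \cdot 10^{12}$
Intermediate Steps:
$m = 10$ ($m = 2 \cdot 5 = 10$)
$M{\left(E \right)} = \frac{17}{6}$ ($M{\left(E \right)} = - \frac{34}{-12} = \left(-34\right) \left(- \frac{1}{12}\right) = \frac{17}{6}$)
$V{\left(Q \right)} = -2016 + Q$
$\left(V{\left(M{\left(m \right)} \right)} + 500915\right) \left(4817074 - 527235\right) = \left(\left(-2016 + \frac{17}{6}\right) + 500915\right) \left(4817074 - 527235\right) = \left(- \frac{12079}{6} + 500915\right) \left(4817074 - 527235\right) = \frac{2993411 \left(4817074 - 527235\right)}{6} = \frac{2993411}{6} \cdot 4289839 = \frac{12841251250829}{6}$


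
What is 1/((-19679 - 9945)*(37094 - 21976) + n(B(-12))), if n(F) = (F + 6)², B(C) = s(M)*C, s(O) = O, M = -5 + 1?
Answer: -1/447852716 ≈ -2.2329e-9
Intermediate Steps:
M = -4
B(C) = -4*C
n(F) = (6 + F)²
1/((-19679 - 9945)*(37094 - 21976) + n(B(-12))) = 1/((-19679 - 9945)*(37094 - 21976) + (6 - 4*(-12))²) = 1/(-29624*15118 + (6 + 48)²) = 1/(-447855632 + 54²) = 1/(-447855632 + 2916) = 1/(-447852716) = -1/447852716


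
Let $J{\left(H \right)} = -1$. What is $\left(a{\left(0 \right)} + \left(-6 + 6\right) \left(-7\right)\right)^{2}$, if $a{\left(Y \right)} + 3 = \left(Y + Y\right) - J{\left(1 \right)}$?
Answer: $4$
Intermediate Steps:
$a{\left(Y \right)} = -2 + 2 Y$ ($a{\left(Y \right)} = -3 + \left(\left(Y + Y\right) - -1\right) = -3 + \left(2 Y + 1\right) = -3 + \left(1 + 2 Y\right) = -2 + 2 Y$)
$\left(a{\left(0 \right)} + \left(-6 + 6\right) \left(-7\right)\right)^{2} = \left(\left(-2 + 2 \cdot 0\right) + \left(-6 + 6\right) \left(-7\right)\right)^{2} = \left(\left(-2 + 0\right) + 0 \left(-7\right)\right)^{2} = \left(-2 + 0\right)^{2} = \left(-2\right)^{2} = 4$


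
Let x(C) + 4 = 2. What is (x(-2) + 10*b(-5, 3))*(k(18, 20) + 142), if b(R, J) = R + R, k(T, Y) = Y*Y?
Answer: -55284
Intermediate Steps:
k(T, Y) = Y²
x(C) = -2 (x(C) = -4 + 2 = -2)
b(R, J) = 2*R
(x(-2) + 10*b(-5, 3))*(k(18, 20) + 142) = (-2 + 10*(2*(-5)))*(20² + 142) = (-2 + 10*(-10))*(400 + 142) = (-2 - 100)*542 = -102*542 = -55284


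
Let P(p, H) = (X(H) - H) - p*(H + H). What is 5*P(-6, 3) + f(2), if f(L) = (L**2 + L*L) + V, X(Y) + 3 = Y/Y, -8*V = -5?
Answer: 1309/8 ≈ 163.63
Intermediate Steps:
V = 5/8 (V = -1/8*(-5) = 5/8 ≈ 0.62500)
X(Y) = -2 (X(Y) = -3 + Y/Y = -3 + 1 = -2)
f(L) = 5/8 + 2*L**2 (f(L) = (L**2 + L*L) + 5/8 = (L**2 + L**2) + 5/8 = 2*L**2 + 5/8 = 5/8 + 2*L**2)
P(p, H) = -2 - H - 2*H*p (P(p, H) = (-2 - H) - p*(H + H) = (-2 - H) - p*2*H = (-2 - H) - 2*H*p = -2 - H - 2*H*p)
5*P(-6, 3) + f(2) = 5*(-2 - 1*3 - 2*3*(-6)) + (5/8 + 2*2**2) = 5*(-2 - 3 + 36) + (5/8 + 2*4) = 5*31 + (5/8 + 8) = 155 + 69/8 = 1309/8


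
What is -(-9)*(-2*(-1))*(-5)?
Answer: -90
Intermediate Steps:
-(-9)*(-2*(-1))*(-5) = -(-9)*2*(-5) = -9*(-2)*(-5) = 18*(-5) = -90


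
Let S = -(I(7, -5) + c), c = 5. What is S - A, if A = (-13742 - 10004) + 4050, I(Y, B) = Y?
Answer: 19684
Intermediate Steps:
A = -19696 (A = -23746 + 4050 = -19696)
S = -12 (S = -(7 + 5) = -1*12 = -12)
S - A = -12 - 1*(-19696) = -12 + 19696 = 19684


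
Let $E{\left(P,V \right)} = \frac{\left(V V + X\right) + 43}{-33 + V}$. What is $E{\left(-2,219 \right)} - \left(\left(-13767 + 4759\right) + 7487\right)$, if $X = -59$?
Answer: $\frac{330851}{186} \approx 1778.8$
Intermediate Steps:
$E{\left(P,V \right)} = \frac{-16 + V^{2}}{-33 + V}$ ($E{\left(P,V \right)} = \frac{\left(V V - 59\right) + 43}{-33 + V} = \frac{\left(V^{2} - 59\right) + 43}{-33 + V} = \frac{\left(-59 + V^{2}\right) + 43}{-33 + V} = \frac{-16 + V^{2}}{-33 + V}$)
$E{\left(-2,219 \right)} - \left(\left(-13767 + 4759\right) + 7487\right) = \frac{-16 + 219^{2}}{-33 + 219} - \left(\left(-13767 + 4759\right) + 7487\right) = \frac{-16 + 47961}{186} - \left(-9008 + 7487\right) = \frac{1}{186} \cdot 47945 - -1521 = \frac{47945}{186} + 1521 = \frac{330851}{186}$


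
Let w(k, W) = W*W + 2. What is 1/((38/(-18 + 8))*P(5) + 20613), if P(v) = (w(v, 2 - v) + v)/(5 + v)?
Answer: 25/515173 ≈ 4.8527e-5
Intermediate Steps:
w(k, W) = 2 + W² (w(k, W) = W² + 2 = 2 + W²)
P(v) = (2 + v + (2 - v)²)/(5 + v) (P(v) = ((2 + (2 - v)²) + v)/(5 + v) = (2 + v + (2 - v)²)/(5 + v))
1/((38/(-18 + 8))*P(5) + 20613) = 1/((38/(-18 + 8))*((2 + 5 + (-2 + 5)²)/(5 + 5)) + 20613) = 1/((38/(-10))*((2 + 5 + 3²)/10) + 20613) = 1/((38*(-⅒))*((2 + 5 + 9)/10) + 20613) = 1/(-19*16/50 + 20613) = 1/(-19/5*8/5 + 20613) = 1/(-152/25 + 20613) = 1/(515173/25) = 25/515173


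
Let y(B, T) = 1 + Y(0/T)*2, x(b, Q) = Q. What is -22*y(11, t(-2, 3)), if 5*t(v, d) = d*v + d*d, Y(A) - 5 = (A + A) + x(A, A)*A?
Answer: -242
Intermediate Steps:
Y(A) = 5 + A² + 2*A (Y(A) = 5 + ((A + A) + A*A) = 5 + (2*A + A²) = 5 + (A² + 2*A) = 5 + A² + 2*A)
t(v, d) = d²/5 + d*v/5 (t(v, d) = (d*v + d*d)/5 = (d*v + d²)/5 = (d² + d*v)/5 = d²/5 + d*v/5)
y(B, T) = 11 (y(B, T) = 1 + (5 + (0/T)² + 2*(0/T))*2 = 1 + (5 + 0² + 2*0)*2 = 1 + (5 + 0 + 0)*2 = 1 + 5*2 = 1 + 10 = 11)
-22*y(11, t(-2, 3)) = -22*11 = -242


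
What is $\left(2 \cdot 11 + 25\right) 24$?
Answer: $1128$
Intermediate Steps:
$\left(2 \cdot 11 + 25\right) 24 = \left(22 + 25\right) 24 = 47 \cdot 24 = 1128$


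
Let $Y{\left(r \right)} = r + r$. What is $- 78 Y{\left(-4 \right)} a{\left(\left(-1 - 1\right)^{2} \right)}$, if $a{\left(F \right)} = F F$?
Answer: $9984$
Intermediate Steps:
$Y{\left(r \right)} = 2 r$
$a{\left(F \right)} = F^{2}$
$- 78 Y{\left(-4 \right)} a{\left(\left(-1 - 1\right)^{2} \right)} = - 78 \cdot 2 \left(-4\right) \left(\left(-1 - 1\right)^{2}\right)^{2} = \left(-78\right) \left(-8\right) \left(\left(-2\right)^{2}\right)^{2} = 624 \cdot 4^{2} = 624 \cdot 16 = 9984$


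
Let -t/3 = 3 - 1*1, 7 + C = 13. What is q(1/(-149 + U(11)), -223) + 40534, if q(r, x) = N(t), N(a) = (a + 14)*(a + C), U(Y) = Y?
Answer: 40534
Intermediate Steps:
C = 6 (C = -7 + 13 = 6)
t = -6 (t = -3*(3 - 1*1) = -3*(3 - 1) = -3*2 = -6)
N(a) = (6 + a)*(14 + a) (N(a) = (a + 14)*(a + 6) = (14 + a)*(6 + a) = (6 + a)*(14 + a))
q(r, x) = 0 (q(r, x) = 84 + (-6)² + 20*(-6) = 84 + 36 - 120 = 0)
q(1/(-149 + U(11)), -223) + 40534 = 0 + 40534 = 40534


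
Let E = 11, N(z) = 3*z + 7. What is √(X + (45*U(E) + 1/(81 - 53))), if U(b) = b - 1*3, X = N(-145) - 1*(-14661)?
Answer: √2860235/14 ≈ 120.80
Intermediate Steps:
N(z) = 7 + 3*z
X = 14233 (X = (7 + 3*(-145)) - 1*(-14661) = (7 - 435) + 14661 = -428 + 14661 = 14233)
U(b) = -3 + b (U(b) = b - 3 = -3 + b)
√(X + (45*U(E) + 1/(81 - 53))) = √(14233 + (45*(-3 + 11) + 1/(81 - 53))) = √(14233 + (45*8 + 1/28)) = √(14233 + (360 + 1/28)) = √(14233 + 10081/28) = √(408605/28) = √2860235/14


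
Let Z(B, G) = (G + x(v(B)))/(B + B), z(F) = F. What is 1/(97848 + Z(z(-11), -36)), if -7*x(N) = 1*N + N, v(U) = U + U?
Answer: 77/7534400 ≈ 1.0220e-5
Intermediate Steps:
v(U) = 2*U
x(N) = -2*N/7 (x(N) = -(1*N + N)/7 = -(N + N)/7 = -2*N/7)
Z(B, G) = (G - 4*B/7)/(2*B) (Z(B, G) = (G - 4*B/7)/(B + B) = (G - 4*B/7)/((2*B)) = (G - 4*B/7)*(1/(2*B)) = (G - 4*B/7)/(2*B))
1/(97848 + Z(z(-11), -36)) = 1/(97848 + (-2/7 + (1/2)*(-36)/(-11))) = 1/(97848 + (-2/7 + (1/2)*(-36)*(-1/11))) = 1/(97848 + (-2/7 + 18/11)) = 1/(97848 + 104/77) = 1/(7534400/77) = 77/7534400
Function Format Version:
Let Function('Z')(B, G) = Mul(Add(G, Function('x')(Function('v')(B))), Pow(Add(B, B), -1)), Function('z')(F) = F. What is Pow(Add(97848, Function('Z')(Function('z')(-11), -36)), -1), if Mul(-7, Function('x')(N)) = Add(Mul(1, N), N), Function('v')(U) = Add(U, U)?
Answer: Rational(77, 7534400) ≈ 1.0220e-5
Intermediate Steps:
Function('v')(U) = Mul(2, U)
Function('x')(N) = Mul(Rational(-2, 7), N) (Function('x')(N) = Mul(Rational(-1, 7), Add(Mul(1, N), N)) = Mul(Rational(-1, 7), Add(N, N)) = Mul(Rational(-1, 7), Mul(2, N)) = Mul(Rational(-2, 7), N))
Function('Z')(B, G) = Mul(Rational(1, 2), Pow(B, -1), Add(G, Mul(Rational(-4, 7), B))) (Function('Z')(B, G) = Mul(Add(G, Mul(Rational(-2, 7), Mul(2, B))), Pow(Add(B, B), -1)) = Mul(Add(G, Mul(Rational(-4, 7), B)), Pow(Mul(2, B), -1)) = Mul(Add(G, Mul(Rational(-4, 7), B)), Mul(Rational(1, 2), Pow(B, -1))) = Mul(Rational(1, 2), Pow(B, -1), Add(G, Mul(Rational(-4, 7), B))))
Pow(Add(97848, Function('Z')(Function('z')(-11), -36)), -1) = Pow(Add(97848, Add(Rational(-2, 7), Mul(Rational(1, 2), -36, Pow(-11, -1)))), -1) = Pow(Add(97848, Add(Rational(-2, 7), Mul(Rational(1, 2), -36, Rational(-1, 11)))), -1) = Pow(Add(97848, Add(Rational(-2, 7), Rational(18, 11))), -1) = Pow(Add(97848, Rational(104, 77)), -1) = Pow(Rational(7534400, 77), -1) = Rational(77, 7534400)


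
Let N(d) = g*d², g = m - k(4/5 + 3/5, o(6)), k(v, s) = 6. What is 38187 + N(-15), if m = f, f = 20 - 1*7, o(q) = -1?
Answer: 39762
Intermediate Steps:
f = 13 (f = 20 - 7 = 13)
m = 13
g = 7 (g = 13 - 1*6 = 13 - 6 = 7)
N(d) = 7*d²
38187 + N(-15) = 38187 + 7*(-15)² = 38187 + 7*225 = 38187 + 1575 = 39762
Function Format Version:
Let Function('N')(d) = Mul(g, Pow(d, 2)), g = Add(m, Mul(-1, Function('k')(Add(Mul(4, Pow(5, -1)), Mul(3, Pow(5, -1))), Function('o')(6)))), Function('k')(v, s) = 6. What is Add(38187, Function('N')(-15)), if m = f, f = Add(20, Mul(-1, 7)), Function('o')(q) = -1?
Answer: 39762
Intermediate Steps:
f = 13 (f = Add(20, -7) = 13)
m = 13
g = 7 (g = Add(13, Mul(-1, 6)) = Add(13, -6) = 7)
Function('N')(d) = Mul(7, Pow(d, 2))
Add(38187, Function('N')(-15)) = Add(38187, Mul(7, Pow(-15, 2))) = Add(38187, Mul(7, 225)) = Add(38187, 1575) = 39762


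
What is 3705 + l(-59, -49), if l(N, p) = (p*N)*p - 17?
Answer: -137971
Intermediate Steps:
l(N, p) = -17 + N*p² (l(N, p) = (N*p)*p - 17 = N*p² - 17 = -17 + N*p²)
3705 + l(-59, -49) = 3705 + (-17 - 59*(-49)²) = 3705 + (-17 - 59*2401) = 3705 + (-17 - 141659) = 3705 - 141676 = -137971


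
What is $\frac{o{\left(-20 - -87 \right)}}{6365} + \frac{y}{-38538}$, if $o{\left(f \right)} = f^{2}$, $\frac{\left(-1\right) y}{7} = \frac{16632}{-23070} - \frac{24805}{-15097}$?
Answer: $\frac{29983622170631}{42503997028230} \approx 0.70543$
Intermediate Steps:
$y = - \frac{374684387}{58047965}$ ($y = - 7 \left(\frac{16632}{-23070} - \frac{24805}{-15097}\right) = - 7 \left(16632 \left(- \frac{1}{23070}\right) - - \frac{24805}{15097}\right) = - 7 \left(- \frac{2772}{3845} + \frac{24805}{15097}\right) = \left(-7\right) \frac{53526341}{58047965} = - \frac{374684387}{58047965} \approx -6.4547$)
$\frac{o{\left(-20 - -87 \right)}}{6365} + \frac{y}{-38538} = \frac{\left(-20 - -87\right)^{2}}{6365} - \frac{374684387}{58047965 \left(-38538\right)} = \left(-20 + 87\right)^{2} \cdot \frac{1}{6365} - - \frac{374684387}{2237052475170} = 67^{2} \cdot \frac{1}{6365} + \frac{374684387}{2237052475170} = 4489 \cdot \frac{1}{6365} + \frac{374684387}{2237052475170} = \frac{67}{95} + \frac{374684387}{2237052475170} = \frac{29983622170631}{42503997028230}$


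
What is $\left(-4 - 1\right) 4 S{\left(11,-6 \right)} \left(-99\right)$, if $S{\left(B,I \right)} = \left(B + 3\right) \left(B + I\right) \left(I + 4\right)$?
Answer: $-277200$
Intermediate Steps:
$S{\left(B,I \right)} = \left(3 + B\right) \left(4 + I\right) \left(B + I\right)$ ($S{\left(B,I \right)} = \left(3 + B\right) \left(B + I\right) \left(4 + I\right) = \left(3 + B\right) \left(4 + I\right) \left(B + I\right)$)
$\left(-4 - 1\right) 4 S{\left(11,-6 \right)} \left(-99\right) = \left(-4 - 1\right) 4 \left(3 \left(-6\right)^{2} + 4 \cdot 11^{2} + 12 \cdot 11 + 12 \left(-6\right) + 11 \left(-6\right)^{2} - 6 \cdot 11^{2} + 7 \cdot 11 \left(-6\right)\right) \left(-99\right) = \left(-5\right) 4 \left(3 \cdot 36 + 4 \cdot 121 + 132 - 72 + 11 \cdot 36 - 726 - 462\right) \left(-99\right) = - 20 \left(108 + 484 + 132 - 72 + 396 - 726 - 462\right) \left(-99\right) = \left(-20\right) \left(-140\right) \left(-99\right) = 2800 \left(-99\right) = -277200$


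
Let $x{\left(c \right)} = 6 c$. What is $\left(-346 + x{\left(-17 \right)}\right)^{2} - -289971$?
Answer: $490675$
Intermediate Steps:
$\left(-346 + x{\left(-17 \right)}\right)^{2} - -289971 = \left(-346 + 6 \left(-17\right)\right)^{2} - -289971 = \left(-346 - 102\right)^{2} + 289971 = \left(-448\right)^{2} + 289971 = 200704 + 289971 = 490675$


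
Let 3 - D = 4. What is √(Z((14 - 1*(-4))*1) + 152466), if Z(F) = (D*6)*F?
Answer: √152358 ≈ 390.33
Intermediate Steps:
D = -1 (D = 3 - 1*4 = 3 - 4 = -1)
Z(F) = -6*F (Z(F) = (-1*6)*F = -6*F)
√(Z((14 - 1*(-4))*1) + 152466) = √(-6*(14 - 1*(-4)) + 152466) = √(-6*(14 + 4) + 152466) = √(-108 + 152466) = √152358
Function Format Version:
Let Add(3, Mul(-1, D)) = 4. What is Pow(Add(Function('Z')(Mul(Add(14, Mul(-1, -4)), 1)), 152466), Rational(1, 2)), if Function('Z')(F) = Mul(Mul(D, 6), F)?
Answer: Pow(152358, Rational(1, 2)) ≈ 390.33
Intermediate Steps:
D = -1 (D = Add(3, Mul(-1, 4)) = Add(3, -4) = -1)
Function('Z')(F) = Mul(-6, F) (Function('Z')(F) = Mul(Mul(-1, 6), F) = Mul(-6, F))
Pow(Add(Function('Z')(Mul(Add(14, Mul(-1, -4)), 1)), 152466), Rational(1, 2)) = Pow(Add(Mul(-6, Mul(Add(14, Mul(-1, -4)), 1)), 152466), Rational(1, 2)) = Pow(Add(Mul(-6, Mul(Add(14, 4), 1)), 152466), Rational(1, 2)) = Pow(Add(Mul(-6, Mul(18, 1)), 152466), Rational(1, 2)) = Pow(Add(Mul(-6, 18), 152466), Rational(1, 2)) = Pow(Add(-108, 152466), Rational(1, 2)) = Pow(152358, Rational(1, 2))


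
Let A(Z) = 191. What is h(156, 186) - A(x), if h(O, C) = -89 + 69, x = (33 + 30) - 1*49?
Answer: -211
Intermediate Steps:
x = 14 (x = 63 - 49 = 14)
h(O, C) = -20
h(156, 186) - A(x) = -20 - 1*191 = -20 - 191 = -211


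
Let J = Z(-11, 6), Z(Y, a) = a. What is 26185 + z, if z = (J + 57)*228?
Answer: 40549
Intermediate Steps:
J = 6
z = 14364 (z = (6 + 57)*228 = 63*228 = 14364)
26185 + z = 26185 + 14364 = 40549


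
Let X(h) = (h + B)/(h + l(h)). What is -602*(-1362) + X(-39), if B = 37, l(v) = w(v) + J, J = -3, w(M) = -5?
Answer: 38536430/47 ≈ 8.1992e+5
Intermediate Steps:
l(v) = -8 (l(v) = -5 - 3 = -8)
X(h) = (37 + h)/(-8 + h) (X(h) = (h + 37)/(h - 8) = (37 + h)/(-8 + h))
-602*(-1362) + X(-39) = -602*(-1362) + (37 - 39)/(-8 - 39) = 819924 - 2/(-47) = 819924 - 1/47*(-2) = 819924 + 2/47 = 38536430/47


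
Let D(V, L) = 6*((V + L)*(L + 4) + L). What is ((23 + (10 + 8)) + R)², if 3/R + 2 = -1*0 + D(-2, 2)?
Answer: 170569/100 ≈ 1705.7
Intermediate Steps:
D(V, L) = 6*L + 6*(4 + L)*(L + V) (D(V, L) = 6*((L + V)*(4 + L) + L) = 6*((4 + L)*(L + V) + L) = 6*(L + (4 + L)*(L + V)) = 6*L + 6*(4 + L)*(L + V))
R = 3/10 (R = 3/(-2 + (-1*0 + (6*2² + 24*(-2) + 30*2 + 6*2*(-2)))) = 3/(-2 + (0 + (6*4 - 48 + 60 - 24))) = 3/(-2 + (0 + (24 - 48 + 60 - 24))) = 3/(-2 + (0 + 12)) = 3/(-2 + 12) = 3/10 ≈ 0.30000)
((23 + (10 + 8)) + R)² = ((23 + (10 + 8)) + 3/10)² = ((23 + 18) + 3/10)² = (41 + 3/10)² = (413/10)² = 170569/100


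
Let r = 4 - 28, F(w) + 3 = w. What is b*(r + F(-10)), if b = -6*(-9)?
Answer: -1998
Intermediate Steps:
F(w) = -3 + w
r = -24
b = 54
b*(r + F(-10)) = 54*(-24 + (-3 - 10)) = 54*(-24 - 13) = 54*(-37) = -1998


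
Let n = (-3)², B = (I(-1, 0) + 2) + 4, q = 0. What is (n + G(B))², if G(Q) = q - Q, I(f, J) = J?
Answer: 9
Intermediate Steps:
B = 6 (B = (0 + 2) + 4 = 2 + 4 = 6)
G(Q) = -Q (G(Q) = 0 - Q = -Q)
n = 9
(n + G(B))² = (9 - 1*6)² = (9 - 6)² = 3² = 9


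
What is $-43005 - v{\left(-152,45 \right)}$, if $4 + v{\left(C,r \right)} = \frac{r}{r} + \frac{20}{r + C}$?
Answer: $- \frac{4601194}{107} \approx -43002.0$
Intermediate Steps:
$v{\left(C,r \right)} = -3 + \frac{20}{C + r}$ ($v{\left(C,r \right)} = -4 + \left(\frac{r}{r} + \frac{20}{r + C}\right) = -4 + \left(1 + \frac{20}{C + r}\right) = -3 + \frac{20}{C + r}$)
$-43005 - v{\left(-152,45 \right)} = -43005 - \frac{20 - -456 - 135}{-152 + 45} = -43005 - \frac{20 + 456 - 135}{-107} = -43005 - \left(- \frac{1}{107}\right) 341 = -43005 - - \frac{341}{107} = -43005 + \frac{341}{107} = - \frac{4601194}{107}$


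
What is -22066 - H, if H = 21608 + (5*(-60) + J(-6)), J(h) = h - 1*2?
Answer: -43366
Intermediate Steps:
J(h) = -2 + h (J(h) = h - 2 = -2 + h)
H = 21300 (H = 21608 + (5*(-60) + (-2 - 6)) = 21608 + (-300 - 8) = 21608 - 308 = 21300)
-22066 - H = -22066 - 1*21300 = -22066 - 21300 = -43366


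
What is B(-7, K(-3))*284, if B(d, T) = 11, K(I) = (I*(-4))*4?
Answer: 3124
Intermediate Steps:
K(I) = -16*I (K(I) = -4*I*4 = -16*I)
B(-7, K(-3))*284 = 11*284 = 3124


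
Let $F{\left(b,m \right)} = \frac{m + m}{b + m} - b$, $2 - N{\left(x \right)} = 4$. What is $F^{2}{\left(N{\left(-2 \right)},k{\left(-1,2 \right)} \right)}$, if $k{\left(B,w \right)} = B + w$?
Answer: $0$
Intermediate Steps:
$N{\left(x \right)} = -2$ ($N{\left(x \right)} = 2 - 4 = -2$)
$F{\left(b,m \right)} = - b + \frac{2 m}{b + m}$ ($F{\left(b,m \right)} = \frac{2 m}{b + m} - b = - b + \frac{2 m}{b + m}$)
$F^{2}{\left(N{\left(-2 \right)},k{\left(-1,2 \right)} \right)} = \left(\frac{- \left(-2\right)^{2} + 2 \left(-1 + 2\right) - - 2 \left(-1 + 2\right)}{-2 + \left(-1 + 2\right)}\right)^{2} = \left(\frac{\left(-1\right) 4 + 2 \cdot 1 - \left(-2\right) 1}{-2 + 1}\right)^{2} = \left(\frac{-4 + 2 + 2}{-1}\right)^{2} = \left(\left(-1\right) 0\right)^{2} = 0^{2} = 0$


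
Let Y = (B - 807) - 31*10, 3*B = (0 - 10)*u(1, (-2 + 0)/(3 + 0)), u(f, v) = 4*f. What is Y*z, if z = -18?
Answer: 20346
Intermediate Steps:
B = -40/3 (B = ((0 - 10)*(4*1))/3 = (-10*4)/3 = (1/3)*(-40) = -40/3 ≈ -13.333)
Y = -3391/3 (Y = (-40/3 - 807) - 31*10 = -2461/3 - 310 = -3391/3 ≈ -1130.3)
Y*z = -3391/3*(-18) = 20346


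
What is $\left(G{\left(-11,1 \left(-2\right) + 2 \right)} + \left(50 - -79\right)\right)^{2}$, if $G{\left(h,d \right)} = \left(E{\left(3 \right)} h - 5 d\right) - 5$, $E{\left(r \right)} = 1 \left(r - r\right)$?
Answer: $15376$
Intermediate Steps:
$E{\left(r \right)} = 0$ ($E{\left(r \right)} = 1 \cdot 0 = 0$)
$G{\left(h,d \right)} = -5 - 5 d$ ($G{\left(h,d \right)} = \left(0 h - 5 d\right) - 5 = \left(0 - 5 d\right) - 5 = - 5 d - 5 = -5 - 5 d$)
$\left(G{\left(-11,1 \left(-2\right) + 2 \right)} + \left(50 - -79\right)\right)^{2} = \left(\left(-5 - 5 \left(1 \left(-2\right) + 2\right)\right) + \left(50 - -79\right)\right)^{2} = \left(\left(-5 - 5 \left(-2 + 2\right)\right) + \left(50 + 79\right)\right)^{2} = \left(\left(-5 - 0\right) + 129\right)^{2} = \left(\left(-5 + 0\right) + 129\right)^{2} = \left(-5 + 129\right)^{2} = 124^{2} = 15376$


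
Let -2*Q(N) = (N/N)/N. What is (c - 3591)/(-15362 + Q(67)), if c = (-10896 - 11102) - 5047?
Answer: 4105224/2058509 ≈ 1.9943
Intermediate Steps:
Q(N) = -1/(2*N) (Q(N) = -N/N/(2*N) = -1/(2*N))
c = -27045 (c = -21998 - 5047 = -27045)
(c - 3591)/(-15362 + Q(67)) = (-27045 - 3591)/(-15362 - ½/67) = -30636/(-15362 - ½*1/67) = -30636/(-15362 - 1/134) = -30636/(-2058509/134) = -30636*(-134/2058509) = 4105224/2058509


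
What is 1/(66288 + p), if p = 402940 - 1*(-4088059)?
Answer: 1/4557287 ≈ 2.1943e-7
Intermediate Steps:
p = 4490999 (p = 402940 + 4088059 = 4490999)
1/(66288 + p) = 1/(66288 + 4490999) = 1/4557287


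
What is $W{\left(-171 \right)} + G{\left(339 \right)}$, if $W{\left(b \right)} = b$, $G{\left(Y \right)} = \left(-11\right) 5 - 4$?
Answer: $-230$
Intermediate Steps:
$G{\left(Y \right)} = -59$ ($G{\left(Y \right)} = -55 - 4 = -59$)
$W{\left(-171 \right)} + G{\left(339 \right)} = -171 - 59 = -230$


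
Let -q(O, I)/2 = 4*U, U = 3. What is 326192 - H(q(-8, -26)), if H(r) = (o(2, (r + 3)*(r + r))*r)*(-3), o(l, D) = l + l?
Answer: 325904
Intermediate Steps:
q(O, I) = -24 (q(O, I) = -8*3 = -2*12 = -24)
o(l, D) = 2*l
H(r) = -12*r (H(r) = ((2*2)*r)*(-3) = (4*r)*(-3) = -12*r)
326192 - H(q(-8, -26)) = 326192 - (-12)*(-24) = 326192 - 1*288 = 326192 - 288 = 325904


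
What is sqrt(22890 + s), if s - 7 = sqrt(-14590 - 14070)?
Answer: sqrt(22897 + 2*I*sqrt(7165)) ≈ 151.32 + 0.5594*I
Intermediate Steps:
s = 7 + 2*I*sqrt(7165) (s = 7 + sqrt(-14590 - 14070) = 7 + sqrt(-28660) = 7 + 2*I*sqrt(7165) ≈ 7.0 + 169.29*I)
sqrt(22890 + s) = sqrt(22890 + (7 + 2*I*sqrt(7165))) = sqrt(22897 + 2*I*sqrt(7165))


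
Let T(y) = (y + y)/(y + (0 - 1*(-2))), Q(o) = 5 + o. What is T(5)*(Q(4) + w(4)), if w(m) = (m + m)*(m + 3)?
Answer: 650/7 ≈ 92.857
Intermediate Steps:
w(m) = 2*m*(3 + m) (w(m) = (2*m)*(3 + m) = 2*m*(3 + m))
T(y) = 2*y/(2 + y) (T(y) = (2*y)/(y + (0 + 2)) = (2*y)/(y + 2) = (2*y)/(2 + y) = 2*y/(2 + y))
T(5)*(Q(4) + w(4)) = (2*5/(2 + 5))*((5 + 4) + 2*4*(3 + 4)) = (2*5/7)*(9 + 2*4*7) = (2*5*(⅐))*(9 + 56) = (10/7)*65 = 650/7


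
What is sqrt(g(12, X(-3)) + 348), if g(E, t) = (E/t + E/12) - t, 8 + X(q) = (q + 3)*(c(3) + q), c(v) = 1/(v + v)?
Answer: 3*sqrt(158)/2 ≈ 18.855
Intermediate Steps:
c(v) = 1/(2*v)
X(q) = -8 + (3 + q)*(1/6 + q) (X(q) = -8 + (q + 3)*((1/2)/3 + q) = -8 + (3 + q)*((1/2)*(1/3) + q) = -8 + (3 + q)*(1/6 + q))
g(E, t) = -t + E/12 + E/t (g(E, t) = (E/t + E*(1/12)) - t = (E/t + E/12) - t = (E/12 + E/t) - t = -t + E/12 + E/t)
sqrt(g(12, X(-3)) + 348) = sqrt((-(-15/2 + (-3)**2 + (19/6)*(-3)) + (1/12)*12 + 12/(-15/2 + (-3)**2 + (19/6)*(-3))) + 348) = sqrt((-(-15/2 + 9 - 19/2) + 1 + 12/(-15/2 + 9 - 19/2)) + 348) = sqrt((-1*(-8) + 1 + 12/(-8)) + 348) = sqrt((8 + 1 + 12*(-1/8)) + 348) = sqrt((8 + 1 - 3/2) + 348) = sqrt(15/2 + 348) = sqrt(711/2) = 3*sqrt(158)/2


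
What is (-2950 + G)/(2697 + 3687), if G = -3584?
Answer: -1089/1064 ≈ -1.0235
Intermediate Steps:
(-2950 + G)/(2697 + 3687) = (-2950 - 3584)/(2697 + 3687) = -6534/6384 = -6534*1/6384 = -1089/1064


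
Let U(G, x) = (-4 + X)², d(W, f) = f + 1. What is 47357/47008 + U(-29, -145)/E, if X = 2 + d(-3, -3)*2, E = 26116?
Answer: 309616925/306915232 ≈ 1.0088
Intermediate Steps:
d(W, f) = 1 + f
X = -2 (X = 2 + (1 - 3)*2 = 2 - 2*2 = 2 - 4 = -2)
U(G, x) = 36 (U(G, x) = (-4 - 2)² = (-6)² = 36)
47357/47008 + U(-29, -145)/E = 47357/47008 + 36/26116 = 47357*(1/47008) + 36*(1/26116) = 47357/47008 + 9/6529 = 309616925/306915232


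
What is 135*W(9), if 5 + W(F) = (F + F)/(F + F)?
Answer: -540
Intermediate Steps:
W(F) = -4 (W(F) = -5 + (F + F)/(F + F) = -5 + (2*F)/((2*F)) = -5 + (2*F)*(1/(2*F)) = -5 + 1 = -4)
135*W(9) = 135*(-4) = -540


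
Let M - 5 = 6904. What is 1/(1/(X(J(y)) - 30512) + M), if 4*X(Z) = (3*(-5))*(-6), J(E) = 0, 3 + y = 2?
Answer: 60979/421303909 ≈ 0.00014474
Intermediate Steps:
y = -1 (y = -3 + 2 = -1)
M = 6909 (M = 5 + 6904 = 6909)
X(Z) = 45/2 (X(Z) = ((3*(-5))*(-6))/4 = (-15*(-6))/4 = (¼)*90 = 45/2)
1/(1/(X(J(y)) - 30512) + M) = 1/(1/(45/2 - 30512) + 6909) = 1/(1/(-60979/2) + 6909) = 1/(-2/60979 + 6909) = 1/(421303909/60979) = 60979/421303909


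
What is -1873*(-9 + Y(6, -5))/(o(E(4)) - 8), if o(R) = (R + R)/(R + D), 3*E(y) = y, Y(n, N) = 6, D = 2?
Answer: -9365/12 ≈ -780.42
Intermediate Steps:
E(y) = y/3
o(R) = 2*R/(2 + R) (o(R) = (R + R)/(R + 2) = (2*R)/(2 + R) = 2*R/(2 + R))
-1873*(-9 + Y(6, -5))/(o(E(4)) - 8) = -1873*(-9 + 6)/(2*((⅓)*4)/(2 + (⅓)*4) - 8) = -(-5619)/(2*(4/3)/(2 + 4/3) - 8) = -(-5619)/(2*(4/3)/(10/3) - 8) = -(-5619)/(2*(4/3)*(3/10) - 8) = -(-5619)/(⅘ - 8) = -(-5619)/(-36/5) = -(-5619)*(-5)/36 = -1873*5/12 = -9365/12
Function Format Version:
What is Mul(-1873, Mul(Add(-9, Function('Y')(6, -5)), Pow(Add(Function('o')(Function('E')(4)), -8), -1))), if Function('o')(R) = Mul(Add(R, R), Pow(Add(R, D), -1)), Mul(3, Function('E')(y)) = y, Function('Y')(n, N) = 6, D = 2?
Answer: Rational(-9365, 12) ≈ -780.42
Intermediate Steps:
Function('E')(y) = Mul(Rational(1, 3), y)
Function('o')(R) = Mul(2, R, Pow(Add(2, R), -1)) (Function('o')(R) = Mul(Add(R, R), Pow(Add(R, 2), -1)) = Mul(Mul(2, R), Pow(Add(2, R), -1)) = Mul(2, R, Pow(Add(2, R), -1)))
Mul(-1873, Mul(Add(-9, Function('Y')(6, -5)), Pow(Add(Function('o')(Function('E')(4)), -8), -1))) = Mul(-1873, Mul(Add(-9, 6), Pow(Add(Mul(2, Mul(Rational(1, 3), 4), Pow(Add(2, Mul(Rational(1, 3), 4)), -1)), -8), -1))) = Mul(-1873, Mul(-3, Pow(Add(Mul(2, Rational(4, 3), Pow(Add(2, Rational(4, 3)), -1)), -8), -1))) = Mul(-1873, Mul(-3, Pow(Add(Mul(2, Rational(4, 3), Pow(Rational(10, 3), -1)), -8), -1))) = Mul(-1873, Mul(-3, Pow(Add(Mul(2, Rational(4, 3), Rational(3, 10)), -8), -1))) = Mul(-1873, Mul(-3, Pow(Add(Rational(4, 5), -8), -1))) = Mul(-1873, Mul(-3, Pow(Rational(-36, 5), -1))) = Mul(-1873, Mul(-3, Rational(-5, 36))) = Mul(-1873, Rational(5, 12)) = Rational(-9365, 12)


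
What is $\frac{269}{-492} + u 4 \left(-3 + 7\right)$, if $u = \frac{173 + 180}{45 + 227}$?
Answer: $\frac{169103}{8364} \approx 20.218$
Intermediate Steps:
$u = \frac{353}{272} \approx 1.2978$
$\frac{269}{-492} + u 4 \left(-3 + 7\right) = \frac{269}{-492} + \frac{353 \cdot 4 \left(-3 + 7\right)}{272} = 269 \left(- \frac{1}{492}\right) + \frac{353 \cdot 4 \cdot 4}{272} = - \frac{269}{492} + \frac{353}{272} \cdot 16 = - \frac{269}{492} + \frac{353}{17} = \frac{169103}{8364}$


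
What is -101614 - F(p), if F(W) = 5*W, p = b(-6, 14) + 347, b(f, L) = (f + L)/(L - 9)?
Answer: -103357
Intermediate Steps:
b(f, L) = (L + f)/(-9 + L)
p = 1743/5 (p = (14 - 6)/(-9 + 14) + 347 = 8/5 + 347 = 1743/5 ≈ 348.60)
-101614 - F(p) = -101614 - 5*1743/5 = -101614 - 1*1743 = -101614 - 1743 = -103357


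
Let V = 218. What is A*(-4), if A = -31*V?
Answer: 27032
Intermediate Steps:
A = -6758 (A = -31*218 = -6758)
A*(-4) = -6758*(-4) = 27032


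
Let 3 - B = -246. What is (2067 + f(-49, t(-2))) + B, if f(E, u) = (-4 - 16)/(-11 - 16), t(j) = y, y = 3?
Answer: 62552/27 ≈ 2316.7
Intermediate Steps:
t(j) = 3
f(E, u) = 20/27 (f(E, u) = -20/(-27) = -20*(-1/27) = 20/27)
B = 249 (B = 3 - 1*(-246) = 3 + 246 = 249)
(2067 + f(-49, t(-2))) + B = (2067 + 20/27) + 249 = 55829/27 + 249 = 62552/27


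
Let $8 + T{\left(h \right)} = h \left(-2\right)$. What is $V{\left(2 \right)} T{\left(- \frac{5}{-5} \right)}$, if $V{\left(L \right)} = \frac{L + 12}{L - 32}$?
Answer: $\frac{14}{3} \approx 4.6667$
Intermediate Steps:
$V{\left(L \right)} = \frac{12 + L}{-32 + L}$
$T{\left(h \right)} = -8 - 2 h$ ($T{\left(h \right)} = -8 + h \left(-2\right) = -8 - 2 h$)
$V{\left(2 \right)} T{\left(- \frac{5}{-5} \right)} = \frac{12 + 2}{-32 + 2} \left(-8 - 2 \left(- \frac{5}{-5}\right)\right) = \frac{1}{-30} \cdot 14 \left(-8 - 2 \left(\left(-5\right) \left(- \frac{1}{5}\right)\right)\right) = \left(- \frac{1}{30}\right) 14 \left(-8 - 2\right) = - \frac{7 \left(-8 - 2\right)}{15} = \left(- \frac{7}{15}\right) \left(-10\right) = \frac{14}{3}$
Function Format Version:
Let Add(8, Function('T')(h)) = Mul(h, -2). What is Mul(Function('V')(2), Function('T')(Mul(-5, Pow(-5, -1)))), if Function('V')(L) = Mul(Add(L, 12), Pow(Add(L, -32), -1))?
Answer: Rational(14, 3) ≈ 4.6667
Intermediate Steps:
Function('V')(L) = Mul(Pow(Add(-32, L), -1), Add(12, L)) (Function('V')(L) = Mul(Add(12, L), Pow(Add(-32, L), -1)) = Mul(Pow(Add(-32, L), -1), Add(12, L)))
Function('T')(h) = Add(-8, Mul(-2, h)) (Function('T')(h) = Add(-8, Mul(h, -2)) = Add(-8, Mul(-2, h)))
Mul(Function('V')(2), Function('T')(Mul(-5, Pow(-5, -1)))) = Mul(Mul(Pow(Add(-32, 2), -1), Add(12, 2)), Add(-8, Mul(-2, Mul(-5, Pow(-5, -1))))) = Mul(Mul(Pow(-30, -1), 14), Add(-8, Mul(-2, Mul(-5, Rational(-1, 5))))) = Mul(Mul(Rational(-1, 30), 14), Add(-8, Mul(-2, 1))) = Mul(Rational(-7, 15), Add(-8, -2)) = Mul(Rational(-7, 15), -10) = Rational(14, 3)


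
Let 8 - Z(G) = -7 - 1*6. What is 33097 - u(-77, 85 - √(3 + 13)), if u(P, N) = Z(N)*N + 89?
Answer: 31307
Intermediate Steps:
Z(G) = 21 (Z(G) = 8 - (-7 - 1*6) = 8 - (-7 - 6) = 8 - 1*(-13) = 8 + 13 = 21)
u(P, N) = 89 + 21*N (u(P, N) = 21*N + 89 = 89 + 21*N)
33097 - u(-77, 85 - √(3 + 13)) = 33097 - (89 + 21*(85 - √(3 + 13))) = 33097 - (89 + 21*(85 - √16)) = 33097 - (89 + 21*(85 - 1*4)) = 33097 - (89 + 21*(85 - 4)) = 33097 - (89 + 21*81) = 33097 - (89 + 1701) = 33097 - 1*1790 = 33097 - 1790 = 31307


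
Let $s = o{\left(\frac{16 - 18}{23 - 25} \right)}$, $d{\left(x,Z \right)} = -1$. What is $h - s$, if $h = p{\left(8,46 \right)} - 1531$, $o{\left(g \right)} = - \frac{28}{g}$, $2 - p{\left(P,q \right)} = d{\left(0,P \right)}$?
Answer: $-1500$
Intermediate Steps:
$p{\left(P,q \right)} = 3$ ($p{\left(P,q \right)} = 2 - -1 = 2 + 1 = 3$)
$h = -1528$ ($h = 3 - 1531 = -1528$)
$s = -28$ ($s = - \frac{28}{\left(16 - 18\right) \frac{1}{23 - 25}} = - \frac{28}{\left(-2\right) \frac{1}{-2}} = - \frac{28}{\left(-2\right) \left(- \frac{1}{2}\right)} = - \frac{28}{1} = \left(-28\right) 1 = -28$)
$h - s = -1528 - -28 = -1528 + 28 = -1500$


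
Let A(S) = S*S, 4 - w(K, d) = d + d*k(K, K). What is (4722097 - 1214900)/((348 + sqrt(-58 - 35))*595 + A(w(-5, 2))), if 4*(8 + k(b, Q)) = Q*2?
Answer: 728055518033/43126117246 - 2086782215*I*sqrt(93)/43126117246 ≈ 16.882 - 0.46664*I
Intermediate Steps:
k(b, Q) = -8 + Q/2 (k(b, Q) = -8 + (Q*2)/4 = -8 + (2*Q)/4 = -8 + Q/2)
w(K, d) = 4 - d - d*(-8 + K/2) (w(K, d) = 4 - (d + d*(-8 + K/2)) = 4 + (-d - d*(-8 + K/2)) = 4 - d - d*(-8 + K/2))
A(S) = S**2
(4722097 - 1214900)/((348 + sqrt(-58 - 35))*595 + A(w(-5, 2))) = (4722097 - 1214900)/((348 + sqrt(-58 - 35))*595 + (4 + 7*2 - 1/2*(-5)*2)**2) = 3507197/((348 + sqrt(-93))*595 + (4 + 14 + 5)**2) = 3507197/((348 + I*sqrt(93))*595 + 23**2) = 3507197/((207060 + 595*I*sqrt(93)) + 529) = 3507197/(207589 + 595*I*sqrt(93))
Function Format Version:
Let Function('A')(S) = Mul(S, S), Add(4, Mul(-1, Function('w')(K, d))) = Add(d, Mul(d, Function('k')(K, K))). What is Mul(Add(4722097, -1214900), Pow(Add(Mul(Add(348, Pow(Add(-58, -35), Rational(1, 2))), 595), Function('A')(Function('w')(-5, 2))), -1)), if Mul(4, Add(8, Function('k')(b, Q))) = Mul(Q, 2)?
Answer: Add(Rational(728055518033, 43126117246), Mul(Rational(-2086782215, 43126117246), I, Pow(93, Rational(1, 2)))) ≈ Add(16.882, Mul(-0.46664, I))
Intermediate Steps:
Function('k')(b, Q) = Add(-8, Mul(Rational(1, 2), Q)) (Function('k')(b, Q) = Add(-8, Mul(Rational(1, 4), Mul(Q, 2))) = Add(-8, Mul(Rational(1, 4), Mul(2, Q))) = Add(-8, Mul(Rational(1, 2), Q)))
Function('w')(K, d) = Add(4, Mul(-1, d), Mul(-1, d, Add(-8, Mul(Rational(1, 2), K)))) (Function('w')(K, d) = Add(4, Mul(-1, Add(d, Mul(d, Add(-8, Mul(Rational(1, 2), K)))))) = Add(4, Add(Mul(-1, d), Mul(-1, d, Add(-8, Mul(Rational(1, 2), K))))) = Add(4, Mul(-1, d), Mul(-1, d, Add(-8, Mul(Rational(1, 2), K)))))
Function('A')(S) = Pow(S, 2)
Mul(Add(4722097, -1214900), Pow(Add(Mul(Add(348, Pow(Add(-58, -35), Rational(1, 2))), 595), Function('A')(Function('w')(-5, 2))), -1)) = Mul(Add(4722097, -1214900), Pow(Add(Mul(Add(348, Pow(Add(-58, -35), Rational(1, 2))), 595), Pow(Add(4, Mul(7, 2), Mul(Rational(-1, 2), -5, 2)), 2)), -1)) = Mul(3507197, Pow(Add(Mul(Add(348, Pow(-93, Rational(1, 2))), 595), Pow(Add(4, 14, 5), 2)), -1)) = Mul(3507197, Pow(Add(Mul(Add(348, Mul(I, Pow(93, Rational(1, 2)))), 595), Pow(23, 2)), -1)) = Mul(3507197, Pow(Add(Add(207060, Mul(595, I, Pow(93, Rational(1, 2)))), 529), -1)) = Mul(3507197, Pow(Add(207589, Mul(595, I, Pow(93, Rational(1, 2)))), -1))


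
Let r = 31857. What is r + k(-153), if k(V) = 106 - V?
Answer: 32116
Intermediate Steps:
r + k(-153) = 31857 + (106 - 1*(-153)) = 31857 + (106 + 153) = 31857 + 259 = 32116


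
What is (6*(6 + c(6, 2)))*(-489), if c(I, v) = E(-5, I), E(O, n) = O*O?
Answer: -90954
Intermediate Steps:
E(O, n) = O²
c(I, v) = 25 (c(I, v) = (-5)² = 25)
(6*(6 + c(6, 2)))*(-489) = (6*(6 + 25))*(-489) = (6*31)*(-489) = 186*(-489) = -90954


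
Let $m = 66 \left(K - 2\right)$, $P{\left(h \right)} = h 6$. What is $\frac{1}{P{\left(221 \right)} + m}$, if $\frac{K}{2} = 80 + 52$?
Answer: $\frac{1}{18618} \approx 5.3711 \cdot 10^{-5}$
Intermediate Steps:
$K = 264$ ($K = 2 \left(80 + 52\right) = 2 \cdot 132 = 264$)
$P{\left(h \right)} = 6 h$
$m = 17292$ ($m = 66 \left(264 - 2\right) = 66 \cdot 262 = 17292$)
$\frac{1}{P{\left(221 \right)} + m} = \frac{1}{6 \cdot 221 + 17292} = \frac{1}{1326 + 17292} = \frac{1}{18618}$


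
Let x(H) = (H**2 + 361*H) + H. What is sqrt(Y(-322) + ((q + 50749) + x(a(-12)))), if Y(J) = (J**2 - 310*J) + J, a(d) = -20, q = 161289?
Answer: 2*sqrt(102095) ≈ 639.05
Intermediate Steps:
Y(J) = J**2 - 309*J
x(H) = H**2 + 362*H
sqrt(Y(-322) + ((q + 50749) + x(a(-12)))) = sqrt(-322*(-309 - 322) + ((161289 + 50749) - 20*(362 - 20))) = sqrt(-322*(-631) + (212038 - 20*342)) = sqrt(203182 + (212038 - 6840)) = sqrt(203182 + 205198) = sqrt(408380) = 2*sqrt(102095)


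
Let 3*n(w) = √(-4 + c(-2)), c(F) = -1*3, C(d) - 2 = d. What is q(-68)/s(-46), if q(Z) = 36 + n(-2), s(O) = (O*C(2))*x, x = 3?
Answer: -3/46 - I*√7/1656 ≈ -0.065217 - 0.0015977*I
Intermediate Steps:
C(d) = 2 + d
s(O) = 12*O (s(O) = (O*(2 + 2))*3 = (O*4)*3 = (4*O)*3 = 12*O)
c(F) = -3
n(w) = I*√7/3 (n(w) = √(-4 - 3)/3 = √(-7)/3 = (I*√7)/3 = I*√7/3)
q(Z) = 36 + I*√7/3
q(-68)/s(-46) = (36 + I*√7/3)/((12*(-46))) = (36 + I*√7/3)/(-552) = (36 + I*√7/3)*(-1/552) = -3/46 - I*√7/1656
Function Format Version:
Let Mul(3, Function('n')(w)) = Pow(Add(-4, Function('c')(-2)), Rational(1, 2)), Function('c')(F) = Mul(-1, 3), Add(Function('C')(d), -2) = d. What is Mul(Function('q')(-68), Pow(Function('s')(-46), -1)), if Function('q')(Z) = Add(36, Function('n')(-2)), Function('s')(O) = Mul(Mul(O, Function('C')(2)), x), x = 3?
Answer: Add(Rational(-3, 46), Mul(Rational(-1, 1656), I, Pow(7, Rational(1, 2)))) ≈ Add(-0.065217, Mul(-0.0015977, I))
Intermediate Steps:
Function('C')(d) = Add(2, d)
Function('s')(O) = Mul(12, O) (Function('s')(O) = Mul(Mul(O, Add(2, 2)), 3) = Mul(Mul(O, 4), 3) = Mul(Mul(4, O), 3) = Mul(12, O))
Function('c')(F) = -3
Function('n')(w) = Mul(Rational(1, 3), I, Pow(7, Rational(1, 2))) (Function('n')(w) = Mul(Rational(1, 3), Pow(Add(-4, -3), Rational(1, 2))) = Mul(Rational(1, 3), Pow(-7, Rational(1, 2))) = Mul(Rational(1, 3), Mul(I, Pow(7, Rational(1, 2)))) = Mul(Rational(1, 3), I, Pow(7, Rational(1, 2))))
Function('q')(Z) = Add(36, Mul(Rational(1, 3), I, Pow(7, Rational(1, 2))))
Mul(Function('q')(-68), Pow(Function('s')(-46), -1)) = Mul(Add(36, Mul(Rational(1, 3), I, Pow(7, Rational(1, 2)))), Pow(Mul(12, -46), -1)) = Mul(Add(36, Mul(Rational(1, 3), I, Pow(7, Rational(1, 2)))), Pow(-552, -1)) = Mul(Add(36, Mul(Rational(1, 3), I, Pow(7, Rational(1, 2)))), Rational(-1, 552)) = Add(Rational(-3, 46), Mul(Rational(-1, 1656), I, Pow(7, Rational(1, 2))))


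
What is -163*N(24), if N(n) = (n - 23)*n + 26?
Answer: -8150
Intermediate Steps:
N(n) = 26 + n*(-23 + n) (N(n) = (-23 + n)*n + 26 = n*(-23 + n) + 26 = 26 + n*(-23 + n))
-163*N(24) = -163*(26 + 24**2 - 23*24) = -163*(26 + 576 - 552) = -163*50 = -8150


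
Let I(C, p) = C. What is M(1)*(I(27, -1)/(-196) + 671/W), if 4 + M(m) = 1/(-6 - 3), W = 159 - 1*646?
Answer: 5352605/859068 ≈ 6.2307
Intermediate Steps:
W = -487 (W = 159 - 646 = -487)
M(m) = -37/9 (M(m) = -4 + 1/(-6 - 3) = -4 + 1/(-9) = -4 - 1/9 = -37/9)
M(1)*(I(27, -1)/(-196) + 671/W) = -37*(27/(-196) + 671/(-487))/9 = -37*(27*(-1/196) + 671*(-1/487))/9 = -37*(-27/196 - 671/487)/9 = -37/9*(-144665/95452) = 5352605/859068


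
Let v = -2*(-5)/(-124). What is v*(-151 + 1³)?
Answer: 375/31 ≈ 12.097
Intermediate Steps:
v = -5/62 (v = 10*(-1/124) = -5/62 ≈ -0.080645)
v*(-151 + 1³) = -5*(-151 + 1³)/62 = -5*(-151 + 1)/62 = -5/62*(-150) = 375/31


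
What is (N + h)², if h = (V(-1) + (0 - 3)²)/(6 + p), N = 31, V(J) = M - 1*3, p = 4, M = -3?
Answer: 97969/100 ≈ 979.69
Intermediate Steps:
V(J) = -6 (V(J) = -3 - 1*3 = -3 - 3 = -6)
h = 3/10 (h = (-6 + (0 - 3)²)/(6 + 4) = (-6 + (-3)²)/10 = (-6 + 9)*(⅒) = 3*(⅒) = 3/10 ≈ 0.30000)
(N + h)² = (31 + 3/10)² = (313/10)² = 97969/100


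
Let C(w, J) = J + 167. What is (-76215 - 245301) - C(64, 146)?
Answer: -321829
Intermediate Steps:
C(w, J) = 167 + J
(-76215 - 245301) - C(64, 146) = (-76215 - 245301) - (167 + 146) = -321516 - 1*313 = -321516 - 313 = -321829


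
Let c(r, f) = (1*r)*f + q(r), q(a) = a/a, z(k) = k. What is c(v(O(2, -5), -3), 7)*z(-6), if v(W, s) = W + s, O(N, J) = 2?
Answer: 36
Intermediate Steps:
q(a) = 1
c(r, f) = 1 + f*r (c(r, f) = (1*r)*f + 1 = r*f + 1 = f*r + 1 = 1 + f*r)
c(v(O(2, -5), -3), 7)*z(-6) = (1 + 7*(2 - 3))*(-6) = (1 + 7*(-1))*(-6) = (1 - 7)*(-6) = -6*(-6) = 36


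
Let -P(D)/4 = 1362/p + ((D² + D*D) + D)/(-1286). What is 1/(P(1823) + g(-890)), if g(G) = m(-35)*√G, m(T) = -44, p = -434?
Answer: 18311492129903/380428408623941238 + 19468899961*I*√890/190214204311970619 ≈ 4.8134e-5 + 3.0535e-6*I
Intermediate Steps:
g(G) = -44*√G
P(D) = 2724/217 + 2*D/643 + 4*D²/643 (P(D) = -4*(1362/(-434) + ((D² + D*D) + D)/(-1286)) = -4*(1362*(-1/434) + ((D² + D²) + D)*(-1/1286)) = -4*(-681/217 + (2*D² + D)*(-1/1286)) = -4*(-681/217 + (D + 2*D²)*(-1/1286)) = -4*(-681/217 + (-D²/643 - D/1286)) = -4*(-681/217 - D²/643 - D/1286) = 2724/217 + 2*D/643 + 4*D²/643)
1/(P(1823) + g(-890)) = 1/((2724/217 + (2/643)*1823*(1 + 2*1823)) - 44*I*√890) = 1/((2724/217 + (2/643)*1823*(1 + 3646)) - 44*I*√890) = 1/((2724/217 + (2/643)*1823*3647) - 44*I*√890) = 1/((2724/217 + 13296962/643) - 44*I*√890) = 1/(2887192286/139531 - 44*I*√890)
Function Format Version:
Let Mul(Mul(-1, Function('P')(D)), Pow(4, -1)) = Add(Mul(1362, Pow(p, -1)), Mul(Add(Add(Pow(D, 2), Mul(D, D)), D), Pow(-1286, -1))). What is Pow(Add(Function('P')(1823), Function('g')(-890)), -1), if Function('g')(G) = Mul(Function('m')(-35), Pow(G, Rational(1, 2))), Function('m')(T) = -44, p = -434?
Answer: Add(Rational(18311492129903, 380428408623941238), Mul(Rational(19468899961, 190214204311970619), I, Pow(890, Rational(1, 2)))) ≈ Add(4.8134e-5, Mul(3.0535e-6, I))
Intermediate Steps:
Function('g')(G) = Mul(-44, Pow(G, Rational(1, 2)))
Function('P')(D) = Add(Rational(2724, 217), Mul(Rational(2, 643), D), Mul(Rational(4, 643), Pow(D, 2))) (Function('P')(D) = Mul(-4, Add(Mul(1362, Pow(-434, -1)), Mul(Add(Add(Pow(D, 2), Mul(D, D)), D), Pow(-1286, -1)))) = Mul(-4, Add(Mul(1362, Rational(-1, 434)), Mul(Add(Add(Pow(D, 2), Pow(D, 2)), D), Rational(-1, 1286)))) = Mul(-4, Add(Rational(-681, 217), Mul(Add(Mul(2, Pow(D, 2)), D), Rational(-1, 1286)))) = Mul(-4, Add(Rational(-681, 217), Mul(Add(D, Mul(2, Pow(D, 2))), Rational(-1, 1286)))) = Mul(-4, Add(Rational(-681, 217), Add(Mul(Rational(-1, 643), Pow(D, 2)), Mul(Rational(-1, 1286), D)))) = Mul(-4, Add(Rational(-681, 217), Mul(Rational(-1, 643), Pow(D, 2)), Mul(Rational(-1, 1286), D))) = Add(Rational(2724, 217), Mul(Rational(2, 643), D), Mul(Rational(4, 643), Pow(D, 2))))
Pow(Add(Function('P')(1823), Function('g')(-890)), -1) = Pow(Add(Add(Rational(2724, 217), Mul(Rational(2, 643), 1823, Add(1, Mul(2, 1823)))), Mul(-44, Pow(-890, Rational(1, 2)))), -1) = Pow(Add(Add(Rational(2724, 217), Mul(Rational(2, 643), 1823, Add(1, 3646))), Mul(-44, Mul(I, Pow(890, Rational(1, 2))))), -1) = Pow(Add(Add(Rational(2724, 217), Mul(Rational(2, 643), 1823, 3647)), Mul(-44, I, Pow(890, Rational(1, 2)))), -1) = Pow(Add(Add(Rational(2724, 217), Rational(13296962, 643)), Mul(-44, I, Pow(890, Rational(1, 2)))), -1) = Pow(Add(Rational(2887192286, 139531), Mul(-44, I, Pow(890, Rational(1, 2)))), -1)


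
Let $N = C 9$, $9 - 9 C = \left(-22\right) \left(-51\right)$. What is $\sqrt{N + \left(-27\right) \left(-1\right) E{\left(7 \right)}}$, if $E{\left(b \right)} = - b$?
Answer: $i \sqrt{1302} \approx 36.083 i$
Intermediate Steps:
$C = - \frac{371}{3}$ ($C = 1 - \frac{\left(-22\right) \left(-51\right)}{9} = 1 - \frac{374}{3} = - \frac{371}{3} \approx -123.67$)
$N = -1113$ ($N = \left(- \frac{371}{3}\right) 9 = -1113$)
$\sqrt{N + \left(-27\right) \left(-1\right) E{\left(7 \right)}} = \sqrt{-1113 + \left(-27\right) \left(-1\right) \left(\left(-1\right) 7\right)} = \sqrt{-1113 + 27 \left(-7\right)} = \sqrt{-1113 - 189} = \sqrt{-1302} = i \sqrt{1302}$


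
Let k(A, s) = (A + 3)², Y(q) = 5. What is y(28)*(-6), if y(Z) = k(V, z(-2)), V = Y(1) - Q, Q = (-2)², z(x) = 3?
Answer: -96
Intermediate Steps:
Q = 4
V = 1 (V = 5 - 1*4 = 5 - 4 = 1)
k(A, s) = (3 + A)²
y(Z) = 16 (y(Z) = (3 + 1)² = 4² = 16)
y(28)*(-6) = 16*(-6) = -96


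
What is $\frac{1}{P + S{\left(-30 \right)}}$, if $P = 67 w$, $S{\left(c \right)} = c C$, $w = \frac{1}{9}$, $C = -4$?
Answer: $\frac{9}{1147} \approx 0.0078465$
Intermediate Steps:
$w = \frac{1}{9} \approx 0.11111$
$S{\left(c \right)} = - 4 c$ ($S{\left(c \right)} = c \left(-4\right) = - 4 c$)
$P = \frac{67}{9}$ ($P = 67 \cdot \frac{1}{9} = \frac{67}{9} \approx 7.4444$)
$\frac{1}{P + S{\left(-30 \right)}} = \frac{1}{\frac{67}{9} - -120} = \frac{1}{\frac{67}{9} + 120} = \frac{1}{\frac{1147}{9}} = \frac{9}{1147}$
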